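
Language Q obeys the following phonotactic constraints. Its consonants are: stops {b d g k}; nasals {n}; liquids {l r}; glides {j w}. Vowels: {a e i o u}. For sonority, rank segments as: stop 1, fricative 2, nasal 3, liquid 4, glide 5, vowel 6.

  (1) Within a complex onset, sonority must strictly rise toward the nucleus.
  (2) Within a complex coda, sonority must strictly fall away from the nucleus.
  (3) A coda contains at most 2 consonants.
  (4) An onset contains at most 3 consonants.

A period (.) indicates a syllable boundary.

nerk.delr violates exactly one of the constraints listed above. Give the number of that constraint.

nerk.delr: syllable 2 coda /lr/: /l/ (liquid, 4) → /r/ (liquid, 4) does not fall.
This is a violation of constraint 2: "Within a complex coda, sonority must strictly fall away from the nucleus."
The remaining constraints (1, 3, 4) are satisfied.

2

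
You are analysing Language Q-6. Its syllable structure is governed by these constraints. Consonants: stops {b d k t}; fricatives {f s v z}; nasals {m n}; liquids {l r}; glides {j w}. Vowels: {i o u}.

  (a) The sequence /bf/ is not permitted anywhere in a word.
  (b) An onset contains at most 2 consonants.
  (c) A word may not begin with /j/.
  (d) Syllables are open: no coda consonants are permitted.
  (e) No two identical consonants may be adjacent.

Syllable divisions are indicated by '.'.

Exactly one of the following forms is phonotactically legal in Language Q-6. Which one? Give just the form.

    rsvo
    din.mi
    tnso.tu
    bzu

bzu

rsvo — violates constraint (b): syllable 1 onset /rsv/ has 3 consonants (> 2) → phonotactically illegal
din.mi — violates constraint (d): syllable 1 coda /n/ has 1 consonant (> 0) → phonotactically illegal
tnso.tu — violates constraint (b): syllable 1 onset /tns/ has 3 consonants (> 2) → phonotactically illegal
bzu — σ1 onset /bz/ (2C), coda /∅/ ok → phonotactically legal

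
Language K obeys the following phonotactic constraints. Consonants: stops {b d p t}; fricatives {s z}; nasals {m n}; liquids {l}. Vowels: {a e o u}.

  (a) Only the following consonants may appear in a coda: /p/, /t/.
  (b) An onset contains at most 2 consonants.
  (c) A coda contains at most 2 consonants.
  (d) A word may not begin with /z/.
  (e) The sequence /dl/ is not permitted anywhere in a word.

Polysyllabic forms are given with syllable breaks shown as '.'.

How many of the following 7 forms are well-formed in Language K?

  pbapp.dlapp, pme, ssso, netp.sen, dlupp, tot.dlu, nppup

1

pbapp.dlapp — violates constraint (e): contains banned sequence /dl/ → ill-formed
pme — σ1 onset /pm/ (2C), coda /∅/ ok → well-formed
ssso — violates constraint (b): syllable 1 onset /sss/ has 3 consonants (> 2) → ill-formed
netp.sen — violates constraint (a): syllable 2 coda contains /n/, which is not a licensed coda consonant → ill-formed
dlupp — violates constraint (e): contains banned sequence /dl/ → ill-formed
tot.dlu — violates constraint (e): contains banned sequence /dl/ → ill-formed
nppup — violates constraint (b): syllable 1 onset /npp/ has 3 consonants (> 2) → ill-formed
Well-formed: pme → 1.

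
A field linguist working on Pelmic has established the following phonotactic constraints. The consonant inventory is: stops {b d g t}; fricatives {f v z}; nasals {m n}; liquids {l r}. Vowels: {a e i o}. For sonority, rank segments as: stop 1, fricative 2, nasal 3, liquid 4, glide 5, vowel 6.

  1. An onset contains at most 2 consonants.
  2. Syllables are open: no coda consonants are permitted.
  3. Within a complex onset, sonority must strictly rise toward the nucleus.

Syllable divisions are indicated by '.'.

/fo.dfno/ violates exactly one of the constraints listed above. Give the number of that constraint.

/fo.dfno/: syllable 2 onset /dfn/ has 3 consonants (> 2).
This is a violation of constraint 1: "An onset contains at most 2 consonants."
The remaining constraints (2, 3) are satisfied.

1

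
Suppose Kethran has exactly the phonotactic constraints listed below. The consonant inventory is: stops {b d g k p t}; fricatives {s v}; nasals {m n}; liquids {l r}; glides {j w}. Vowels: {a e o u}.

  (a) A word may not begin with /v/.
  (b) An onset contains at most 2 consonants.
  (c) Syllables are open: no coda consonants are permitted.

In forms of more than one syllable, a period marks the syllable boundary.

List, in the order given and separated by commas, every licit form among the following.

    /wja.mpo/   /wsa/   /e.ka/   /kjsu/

/wja.mpo/, /wsa/, /e.ka/

/wja.mpo/ — σ1 onset /wj/ (2C), coda /∅/ ok; σ2 onset /mp/ (2C), coda /∅/ ok → licit
/wsa/ — σ1 onset /ws/ (2C), coda /∅/ ok → licit
/e.ka/ — σ1 onset /∅/, coda /∅/ ok; σ2 onset /k/, coda /∅/ ok → licit
/kjsu/ — violates constraint (b): syllable 1 onset /kjs/ has 3 consonants (> 2) → illicit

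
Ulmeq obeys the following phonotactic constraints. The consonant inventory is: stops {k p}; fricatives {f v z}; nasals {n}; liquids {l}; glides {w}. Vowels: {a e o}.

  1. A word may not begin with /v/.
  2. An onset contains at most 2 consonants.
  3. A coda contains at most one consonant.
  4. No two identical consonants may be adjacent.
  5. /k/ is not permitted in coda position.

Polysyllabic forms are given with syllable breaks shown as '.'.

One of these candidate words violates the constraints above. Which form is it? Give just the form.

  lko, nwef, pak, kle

pak

lko — σ1 onset /lk/ (2C), coda /∅/ ok → licit
nwef — σ1 onset /nw/ (2C), coda /f/ ok → licit
pak — violates constraint 5: syllable 1 coda contains /k/ → illicit
kle — σ1 onset /kl/ (2C), coda /∅/ ok → licit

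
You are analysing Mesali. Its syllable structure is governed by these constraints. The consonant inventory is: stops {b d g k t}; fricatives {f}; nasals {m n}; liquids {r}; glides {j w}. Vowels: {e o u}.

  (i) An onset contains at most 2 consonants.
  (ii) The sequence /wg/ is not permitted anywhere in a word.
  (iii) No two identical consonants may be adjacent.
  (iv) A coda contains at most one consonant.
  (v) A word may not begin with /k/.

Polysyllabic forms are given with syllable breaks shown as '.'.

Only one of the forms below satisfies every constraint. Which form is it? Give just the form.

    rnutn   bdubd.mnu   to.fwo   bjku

to.fwo

rnutn — violates constraint (iv): syllable 1 coda /tn/ has 2 consonants (> 1) → illicit
bdubd.mnu — violates constraint (iv): syllable 1 coda /bd/ has 2 consonants (> 1) → illicit
to.fwo — σ1 onset /t/, coda /∅/ ok; σ2 onset /fw/ (2C), coda /∅/ ok → licit
bjku — violates constraint (i): syllable 1 onset /bjk/ has 3 consonants (> 2) → illicit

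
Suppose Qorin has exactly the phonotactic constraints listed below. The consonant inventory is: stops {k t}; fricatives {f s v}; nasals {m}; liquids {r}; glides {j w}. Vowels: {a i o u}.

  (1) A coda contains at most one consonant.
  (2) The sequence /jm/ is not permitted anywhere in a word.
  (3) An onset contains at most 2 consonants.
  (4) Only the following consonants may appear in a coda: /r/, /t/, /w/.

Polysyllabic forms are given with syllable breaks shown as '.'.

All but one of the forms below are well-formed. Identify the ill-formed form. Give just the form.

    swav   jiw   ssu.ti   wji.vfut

swav

swav — violates constraint 4: syllable 1 coda contains /v/, which is not a licensed coda consonant → ill-formed
jiw — σ1 onset /j/, coda /w/ ok → well-formed
ssu.ti — σ1 onset /ss/ (2C), coda /∅/ ok; σ2 onset /t/, coda /∅/ ok → well-formed
wji.vfut — σ1 onset /wj/ (2C), coda /∅/ ok; σ2 onset /vf/ (2C), coda /t/ ok → well-formed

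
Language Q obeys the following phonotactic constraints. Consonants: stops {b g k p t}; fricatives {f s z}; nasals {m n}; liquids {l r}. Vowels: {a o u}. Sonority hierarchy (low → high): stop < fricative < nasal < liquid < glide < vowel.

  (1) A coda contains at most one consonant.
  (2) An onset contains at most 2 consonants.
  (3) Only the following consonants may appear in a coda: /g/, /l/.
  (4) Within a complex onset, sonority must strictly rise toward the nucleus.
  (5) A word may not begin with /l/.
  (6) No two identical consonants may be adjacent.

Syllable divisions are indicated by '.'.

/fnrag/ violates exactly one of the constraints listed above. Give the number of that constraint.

2

/fnrag/: syllable 1 onset /fnr/ has 3 consonants (> 2).
This is a violation of constraint 2: "An onset contains at most 2 consonants."
The remaining constraints (1, 3, 4, 5, 6) are satisfied.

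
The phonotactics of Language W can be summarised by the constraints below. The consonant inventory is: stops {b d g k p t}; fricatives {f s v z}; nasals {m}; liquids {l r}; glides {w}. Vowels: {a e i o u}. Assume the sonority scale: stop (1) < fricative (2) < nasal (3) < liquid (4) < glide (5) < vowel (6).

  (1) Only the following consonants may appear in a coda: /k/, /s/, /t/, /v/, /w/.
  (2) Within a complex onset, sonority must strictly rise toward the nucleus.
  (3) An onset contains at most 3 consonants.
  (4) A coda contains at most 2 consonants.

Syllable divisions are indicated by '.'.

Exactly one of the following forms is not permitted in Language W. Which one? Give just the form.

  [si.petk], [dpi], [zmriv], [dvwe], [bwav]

[dpi]

[si.petk] — σ1 onset /s/, coda /∅/ ok; σ2 onset /p/, coda /tk/ (2C) ok → permitted
[dpi] — violates constraint 2: syllable 1 onset /dp/: /d/ (stop, 1) → /p/ (stop, 1) does not rise → not permitted
[zmriv] — σ1 onset /zmr/ (2→3→4 rises), coda /v/ ok → permitted
[dvwe] — σ1 onset /dvw/ (1→2→5 rises), coda /∅/ ok → permitted
[bwav] — σ1 onset /bw/ (1→5 rises), coda /v/ ok → permitted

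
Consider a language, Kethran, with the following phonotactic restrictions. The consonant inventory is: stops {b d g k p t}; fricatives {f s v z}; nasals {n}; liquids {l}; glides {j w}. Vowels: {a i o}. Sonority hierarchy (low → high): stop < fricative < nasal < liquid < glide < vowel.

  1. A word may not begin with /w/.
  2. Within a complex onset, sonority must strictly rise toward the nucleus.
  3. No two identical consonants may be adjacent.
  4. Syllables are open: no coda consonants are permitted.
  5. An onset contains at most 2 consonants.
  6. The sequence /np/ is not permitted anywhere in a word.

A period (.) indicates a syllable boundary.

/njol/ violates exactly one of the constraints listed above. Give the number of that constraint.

4

/njol/: syllable 1 coda /l/ has 1 consonant (> 0).
This is a violation of constraint 4: "Syllables are open: no coda consonants are permitted."
The remaining constraints (1, 2, 3, 5, 6) are satisfied.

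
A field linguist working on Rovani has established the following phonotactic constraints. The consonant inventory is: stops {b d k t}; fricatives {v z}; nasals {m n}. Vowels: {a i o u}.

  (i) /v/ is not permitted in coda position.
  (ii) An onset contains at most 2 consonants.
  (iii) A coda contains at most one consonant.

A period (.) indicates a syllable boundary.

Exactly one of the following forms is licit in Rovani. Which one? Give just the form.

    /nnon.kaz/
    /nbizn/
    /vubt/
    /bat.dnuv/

/nnon.kaz/

/nnon.kaz/ — σ1 onset /nn/ (2C), coda /n/ ok; σ2 onset /k/, coda /z/ ok → licit
/nbizn/ — violates constraint (iii): syllable 1 coda /zn/ has 2 consonants (> 1) → illicit
/vubt/ — violates constraint (iii): syllable 1 coda /bt/ has 2 consonants (> 1) → illicit
/bat.dnuv/ — violates constraint (i): syllable 2 coda contains /v/ → illicit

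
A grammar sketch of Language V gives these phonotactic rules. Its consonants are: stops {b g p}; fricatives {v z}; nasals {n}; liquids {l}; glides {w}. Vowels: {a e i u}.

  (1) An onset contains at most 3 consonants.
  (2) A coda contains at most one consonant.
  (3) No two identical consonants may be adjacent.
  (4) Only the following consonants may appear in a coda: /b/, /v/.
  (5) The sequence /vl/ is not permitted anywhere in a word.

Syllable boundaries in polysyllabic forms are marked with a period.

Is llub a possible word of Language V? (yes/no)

no

llub — violates constraint 3: adjacent identical consonants /ll/ → not permitted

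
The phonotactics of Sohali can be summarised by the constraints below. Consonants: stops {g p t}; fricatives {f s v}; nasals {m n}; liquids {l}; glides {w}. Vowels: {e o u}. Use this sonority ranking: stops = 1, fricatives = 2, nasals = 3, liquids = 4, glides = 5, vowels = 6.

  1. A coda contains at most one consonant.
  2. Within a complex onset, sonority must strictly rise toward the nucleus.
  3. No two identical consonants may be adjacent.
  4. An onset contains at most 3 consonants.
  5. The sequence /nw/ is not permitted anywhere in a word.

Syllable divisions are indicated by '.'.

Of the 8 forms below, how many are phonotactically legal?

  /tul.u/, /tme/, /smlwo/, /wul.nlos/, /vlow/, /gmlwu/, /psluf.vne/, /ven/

/tul.u/ — σ1 onset /t/, coda /l/ ok; σ2 onset /∅/, coda /∅/ ok → phonotactically legal
/tme/ — σ1 onset /tm/ (1→3 rises), coda /∅/ ok → phonotactically legal
/smlwo/ — violates constraint 4: syllable 1 onset /smlw/ has 4 consonants (> 3) → phonotactically illegal
/wul.nlos/ — σ1 onset /w/, coda /l/ ok; σ2 onset /nl/ (3→4 rises), coda /s/ ok → phonotactically legal
/vlow/ — σ1 onset /vl/ (2→4 rises), coda /w/ ok → phonotactically legal
/gmlwu/ — violates constraint 4: syllable 1 onset /gmlw/ has 4 consonants (> 3) → phonotactically illegal
/psluf.vne/ — σ1 onset /psl/ (1→2→4 rises), coda /f/ ok; σ2 onset /vn/ (2→3 rises), coda /∅/ ok → phonotactically legal
/ven/ — σ1 onset /v/, coda /n/ ok → phonotactically legal
Phonotactically legal: /tul.u/, /tme/, /wul.nlos/, /vlow/, /psluf.vne/, /ven/ → 6.

6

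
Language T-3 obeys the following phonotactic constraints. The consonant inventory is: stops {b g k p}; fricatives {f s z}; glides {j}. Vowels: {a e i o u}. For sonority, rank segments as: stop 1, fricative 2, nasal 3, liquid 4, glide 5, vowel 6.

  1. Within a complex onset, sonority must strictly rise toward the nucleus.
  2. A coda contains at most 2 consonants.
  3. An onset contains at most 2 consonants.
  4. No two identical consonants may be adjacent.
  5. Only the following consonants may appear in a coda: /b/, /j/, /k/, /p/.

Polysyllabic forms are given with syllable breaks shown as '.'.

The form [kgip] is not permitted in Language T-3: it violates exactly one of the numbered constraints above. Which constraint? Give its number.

[kgip]: syllable 1 onset /kg/: /k/ (stop, 1) → /g/ (stop, 1) does not rise.
This is a violation of constraint 1: "Within a complex onset, sonority must strictly rise toward the nucleus."
The remaining constraints (2, 3, 4, 5) are satisfied.

1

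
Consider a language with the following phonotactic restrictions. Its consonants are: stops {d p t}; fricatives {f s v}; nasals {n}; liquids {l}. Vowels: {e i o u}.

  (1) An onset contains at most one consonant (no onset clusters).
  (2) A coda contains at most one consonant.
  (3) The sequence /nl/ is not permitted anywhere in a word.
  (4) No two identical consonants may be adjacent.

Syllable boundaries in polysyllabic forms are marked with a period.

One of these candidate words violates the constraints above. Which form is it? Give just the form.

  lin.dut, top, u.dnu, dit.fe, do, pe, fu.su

u.dnu

lin.dut — σ1 onset /l/, coda /n/ ok; σ2 onset /d/, coda /t/ ok → phonotactically legal
top — σ1 onset /t/, coda /p/ ok → phonotactically legal
u.dnu — violates constraint 1: syllable 2 onset /dn/ has 2 consonants (> 1) → phonotactically illegal
dit.fe — σ1 onset /d/, coda /t/ ok; σ2 onset /f/, coda /∅/ ok → phonotactically legal
do — σ1 onset /d/, coda /∅/ ok → phonotactically legal
pe — σ1 onset /p/, coda /∅/ ok → phonotactically legal
fu.su — σ1 onset /f/, coda /∅/ ok; σ2 onset /s/, coda /∅/ ok → phonotactically legal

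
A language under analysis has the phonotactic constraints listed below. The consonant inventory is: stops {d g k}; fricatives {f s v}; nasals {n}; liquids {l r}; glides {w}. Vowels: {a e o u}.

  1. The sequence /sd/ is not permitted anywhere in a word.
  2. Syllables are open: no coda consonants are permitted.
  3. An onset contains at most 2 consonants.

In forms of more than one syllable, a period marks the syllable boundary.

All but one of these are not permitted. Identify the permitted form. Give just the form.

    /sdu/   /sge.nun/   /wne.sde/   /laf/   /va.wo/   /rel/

/sdu/ — violates constraint 1: contains banned sequence /sd/ → not permitted
/sge.nun/ — violates constraint 2: syllable 2 coda /n/ has 1 consonant (> 0) → not permitted
/wne.sde/ — violates constraint 1: contains banned sequence /sd/ → not permitted
/laf/ — violates constraint 2: syllable 1 coda /f/ has 1 consonant (> 0) → not permitted
/va.wo/ — σ1 onset /v/, coda /∅/ ok; σ2 onset /w/, coda /∅/ ok → permitted
/rel/ — violates constraint 2: syllable 1 coda /l/ has 1 consonant (> 0) → not permitted

/va.wo/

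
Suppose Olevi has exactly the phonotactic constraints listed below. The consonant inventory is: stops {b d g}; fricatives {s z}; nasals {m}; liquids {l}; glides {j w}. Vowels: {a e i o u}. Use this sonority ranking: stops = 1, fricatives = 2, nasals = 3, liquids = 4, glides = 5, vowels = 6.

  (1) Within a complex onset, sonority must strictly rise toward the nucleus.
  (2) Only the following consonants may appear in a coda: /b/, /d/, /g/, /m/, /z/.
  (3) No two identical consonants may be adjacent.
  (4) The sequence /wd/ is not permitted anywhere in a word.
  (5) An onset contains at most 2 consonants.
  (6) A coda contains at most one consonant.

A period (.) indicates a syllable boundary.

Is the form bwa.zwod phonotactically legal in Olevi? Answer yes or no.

yes

bwa.zwod — σ1 onset /bw/ (1→5 rises), coda /∅/ ok; σ2 onset /zw/ (2→5 rises), coda /d/ ok → phonotactically legal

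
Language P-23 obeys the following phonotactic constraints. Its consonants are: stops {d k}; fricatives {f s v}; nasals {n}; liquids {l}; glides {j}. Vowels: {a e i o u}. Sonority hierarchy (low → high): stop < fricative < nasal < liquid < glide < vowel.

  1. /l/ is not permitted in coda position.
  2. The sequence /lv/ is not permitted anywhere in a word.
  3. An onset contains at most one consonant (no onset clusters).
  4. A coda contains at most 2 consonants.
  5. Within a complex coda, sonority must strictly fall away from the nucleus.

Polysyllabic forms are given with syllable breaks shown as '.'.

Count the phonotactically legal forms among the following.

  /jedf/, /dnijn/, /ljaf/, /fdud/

0

/jedf/ — violates constraint 5: syllable 1 coda /df/: /d/ (stop, 1) → /f/ (fricative, 2) does not fall → phonotactically illegal
/dnijn/ — violates constraint 3: syllable 1 onset /dn/ has 2 consonants (> 1) → phonotactically illegal
/ljaf/ — violates constraint 3: syllable 1 onset /lj/ has 2 consonants (> 1) → phonotactically illegal
/fdud/ — violates constraint 3: syllable 1 onset /fd/ has 2 consonants (> 1) → phonotactically illegal
No form is phonotactically legal → 0.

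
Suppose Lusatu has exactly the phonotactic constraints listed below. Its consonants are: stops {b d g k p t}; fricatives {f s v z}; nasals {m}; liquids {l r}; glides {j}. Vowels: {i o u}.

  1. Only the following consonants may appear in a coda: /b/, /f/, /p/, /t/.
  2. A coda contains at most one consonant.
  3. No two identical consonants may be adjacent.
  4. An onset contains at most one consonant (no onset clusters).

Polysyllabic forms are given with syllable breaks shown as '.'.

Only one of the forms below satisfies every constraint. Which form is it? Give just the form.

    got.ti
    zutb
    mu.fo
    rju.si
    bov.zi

got.ti — violates constraint 3: adjacent identical consonants /tt/ → phonotactically illegal
zutb — violates constraint 2: syllable 1 coda /tb/ has 2 consonants (> 1) → phonotactically illegal
mu.fo — σ1 onset /m/, coda /∅/ ok; σ2 onset /f/, coda /∅/ ok → phonotactically legal
rju.si — violates constraint 4: syllable 1 onset /rj/ has 2 consonants (> 1) → phonotactically illegal
bov.zi — violates constraint 1: syllable 1 coda contains /v/, which is not a licensed coda consonant → phonotactically illegal

mu.fo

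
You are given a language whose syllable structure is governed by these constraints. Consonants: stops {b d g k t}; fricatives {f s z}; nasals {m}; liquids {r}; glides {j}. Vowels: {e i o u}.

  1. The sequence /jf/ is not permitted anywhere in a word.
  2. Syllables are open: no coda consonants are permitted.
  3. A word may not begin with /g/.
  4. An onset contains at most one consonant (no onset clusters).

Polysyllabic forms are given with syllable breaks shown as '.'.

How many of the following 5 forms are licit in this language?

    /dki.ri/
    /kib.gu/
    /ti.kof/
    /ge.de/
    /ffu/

0

/dki.ri/ — violates constraint 4: syllable 1 onset /dk/ has 2 consonants (> 1) → illicit
/kib.gu/ — violates constraint 2: syllable 1 coda /b/ has 1 consonant (> 0) → illicit
/ti.kof/ — violates constraint 2: syllable 2 coda /f/ has 1 consonant (> 0) → illicit
/ge.de/ — violates constraint 3: word begins with /g/ → illicit
/ffu/ — violates constraint 4: syllable 1 onset /ff/ has 2 consonants (> 1) → illicit
No form is licit → 0.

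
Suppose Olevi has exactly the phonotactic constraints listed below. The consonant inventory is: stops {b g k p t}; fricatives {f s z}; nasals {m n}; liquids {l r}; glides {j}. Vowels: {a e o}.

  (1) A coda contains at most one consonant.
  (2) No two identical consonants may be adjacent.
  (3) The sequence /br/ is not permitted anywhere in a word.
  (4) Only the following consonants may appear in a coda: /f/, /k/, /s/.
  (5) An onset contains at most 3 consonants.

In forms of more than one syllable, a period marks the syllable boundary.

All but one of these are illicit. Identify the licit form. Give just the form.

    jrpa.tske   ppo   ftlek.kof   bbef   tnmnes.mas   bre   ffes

jrpa.tske

jrpa.tske — σ1 onset /jrp/ (3C), coda /∅/ ok; σ2 onset /tsk/ (3C), coda /∅/ ok → licit
ppo — violates constraint 2: adjacent identical consonants /pp/ → illicit
ftlek.kof — violates constraint 2: adjacent identical consonants /kk/ → illicit
bbef — violates constraint 2: adjacent identical consonants /bb/ → illicit
tnmnes.mas — violates constraint 5: syllable 1 onset /tnmn/ has 4 consonants (> 3) → illicit
bre — violates constraint 3: contains banned sequence /br/ → illicit
ffes — violates constraint 2: adjacent identical consonants /ff/ → illicit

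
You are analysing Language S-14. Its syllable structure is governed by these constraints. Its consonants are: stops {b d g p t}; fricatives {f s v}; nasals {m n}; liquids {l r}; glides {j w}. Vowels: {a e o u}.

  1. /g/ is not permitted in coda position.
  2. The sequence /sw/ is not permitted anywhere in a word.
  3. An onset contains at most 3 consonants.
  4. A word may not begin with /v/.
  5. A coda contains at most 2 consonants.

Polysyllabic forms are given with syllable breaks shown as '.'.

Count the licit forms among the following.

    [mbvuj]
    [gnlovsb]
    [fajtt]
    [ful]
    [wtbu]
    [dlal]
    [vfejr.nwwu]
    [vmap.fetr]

[mbvuj] — σ1 onset /mbv/ (3C), coda /j/ ok → licit
[gnlovsb] — violates constraint 5: syllable 1 coda /vsb/ has 3 consonants (> 2) → illicit
[fajtt] — violates constraint 5: syllable 1 coda /jtt/ has 3 consonants (> 2) → illicit
[ful] — σ1 onset /f/, coda /l/ ok → licit
[wtbu] — σ1 onset /wtb/ (3C), coda /∅/ ok → licit
[dlal] — σ1 onset /dl/ (2C), coda /l/ ok → licit
[vfejr.nwwu] — violates constraint 4: word begins with /v/ → illicit
[vmap.fetr] — violates constraint 4: word begins with /v/ → illicit
Licit: [mbvuj], [ful], [wtbu], [dlal] → 4.

4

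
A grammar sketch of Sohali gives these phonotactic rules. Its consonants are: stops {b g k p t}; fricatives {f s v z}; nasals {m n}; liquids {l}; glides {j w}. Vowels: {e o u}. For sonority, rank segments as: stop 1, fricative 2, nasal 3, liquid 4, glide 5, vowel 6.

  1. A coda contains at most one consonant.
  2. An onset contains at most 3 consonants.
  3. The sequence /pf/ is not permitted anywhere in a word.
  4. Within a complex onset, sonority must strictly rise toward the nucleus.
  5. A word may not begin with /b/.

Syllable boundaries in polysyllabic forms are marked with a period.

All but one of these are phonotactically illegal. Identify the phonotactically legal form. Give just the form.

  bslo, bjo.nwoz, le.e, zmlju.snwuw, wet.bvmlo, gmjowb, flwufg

le.e

bslo — violates constraint 5: word begins with /b/ → phonotactically illegal
bjo.nwoz — violates constraint 5: word begins with /b/ → phonotactically illegal
le.e — σ1 onset /l/, coda /∅/ ok; σ2 onset /∅/, coda /∅/ ok → phonotactically legal
zmlju.snwuw — violates constraint 2: syllable 1 onset /zmlj/ has 4 consonants (> 3) → phonotactically illegal
wet.bvmlo — violates constraint 2: syllable 2 onset /bvml/ has 4 consonants (> 3) → phonotactically illegal
gmjowb — violates constraint 1: syllable 1 coda /wb/ has 2 consonants (> 1) → phonotactically illegal
flwufg — violates constraint 1: syllable 1 coda /fg/ has 2 consonants (> 1) → phonotactically illegal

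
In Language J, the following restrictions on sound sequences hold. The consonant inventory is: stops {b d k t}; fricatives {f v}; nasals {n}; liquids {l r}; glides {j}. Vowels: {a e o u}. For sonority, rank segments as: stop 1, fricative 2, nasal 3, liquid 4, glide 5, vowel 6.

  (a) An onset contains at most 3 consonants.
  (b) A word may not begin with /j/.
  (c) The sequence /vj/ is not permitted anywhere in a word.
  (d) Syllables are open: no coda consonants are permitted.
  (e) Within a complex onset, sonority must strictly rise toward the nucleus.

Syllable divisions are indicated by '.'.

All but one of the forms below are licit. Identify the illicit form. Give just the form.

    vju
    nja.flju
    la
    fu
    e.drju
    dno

vju — violates constraint (c): contains banned sequence /vj/ → illicit
nja.flju — σ1 onset /nj/ (3→5 rises), coda /∅/ ok; σ2 onset /flj/ (2→4→5 rises), coda /∅/ ok → licit
la — σ1 onset /l/, coda /∅/ ok → licit
fu — σ1 onset /f/, coda /∅/ ok → licit
e.drju — σ1 onset /∅/, coda /∅/ ok; σ2 onset /drj/ (1→4→5 rises), coda /∅/ ok → licit
dno — σ1 onset /dn/ (1→3 rises), coda /∅/ ok → licit

vju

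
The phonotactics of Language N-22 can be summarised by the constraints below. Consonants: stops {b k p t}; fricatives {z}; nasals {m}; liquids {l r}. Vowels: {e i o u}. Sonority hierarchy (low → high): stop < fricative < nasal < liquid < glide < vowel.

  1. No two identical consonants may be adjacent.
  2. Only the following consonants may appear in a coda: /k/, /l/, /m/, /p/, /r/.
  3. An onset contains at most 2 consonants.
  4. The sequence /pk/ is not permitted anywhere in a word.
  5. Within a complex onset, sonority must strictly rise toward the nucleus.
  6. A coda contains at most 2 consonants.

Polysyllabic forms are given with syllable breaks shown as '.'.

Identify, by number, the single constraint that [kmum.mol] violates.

1

[kmum.mol]: adjacent identical consonants /mm/.
This is a violation of constraint 1: "No two identical consonants may be adjacent."
The remaining constraints (2, 3, 4, 5, 6) are satisfied.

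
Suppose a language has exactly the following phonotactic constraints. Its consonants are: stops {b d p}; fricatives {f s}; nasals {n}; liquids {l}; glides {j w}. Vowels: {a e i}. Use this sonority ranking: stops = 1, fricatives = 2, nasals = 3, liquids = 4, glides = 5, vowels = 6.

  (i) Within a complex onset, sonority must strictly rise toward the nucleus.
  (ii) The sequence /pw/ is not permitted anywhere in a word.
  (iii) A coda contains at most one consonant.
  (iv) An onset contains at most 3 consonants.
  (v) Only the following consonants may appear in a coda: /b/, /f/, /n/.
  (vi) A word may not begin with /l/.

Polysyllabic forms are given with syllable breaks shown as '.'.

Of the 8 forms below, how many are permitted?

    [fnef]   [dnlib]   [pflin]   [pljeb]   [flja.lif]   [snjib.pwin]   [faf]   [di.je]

7

[fnef] — σ1 onset /fn/ (2→3 rises), coda /f/ ok → permitted
[dnlib] — σ1 onset /dnl/ (1→3→4 rises), coda /b/ ok → permitted
[pflin] — σ1 onset /pfl/ (1→2→4 rises), coda /n/ ok → permitted
[pljeb] — σ1 onset /plj/ (1→4→5 rises), coda /b/ ok → permitted
[flja.lif] — σ1 onset /flj/ (2→4→5 rises), coda /∅/ ok; σ2 onset /l/, coda /f/ ok → permitted
[snjib.pwin] — violates constraint (ii): contains banned sequence /pw/ → not permitted
[faf] — σ1 onset /f/, coda /f/ ok → permitted
[di.je] — σ1 onset /d/, coda /∅/ ok; σ2 onset /j/, coda /∅/ ok → permitted
Permitted: [fnef], [dnlib], [pflin], [pljeb], [flja.lif], [faf], [di.je] → 7.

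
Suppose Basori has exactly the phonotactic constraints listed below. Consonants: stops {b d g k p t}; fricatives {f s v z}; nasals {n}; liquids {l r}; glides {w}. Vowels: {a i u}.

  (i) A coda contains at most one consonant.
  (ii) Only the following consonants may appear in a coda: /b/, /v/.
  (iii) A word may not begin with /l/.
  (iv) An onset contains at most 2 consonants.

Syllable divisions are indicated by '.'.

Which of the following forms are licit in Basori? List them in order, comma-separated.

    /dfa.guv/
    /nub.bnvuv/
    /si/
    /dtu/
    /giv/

/dfa.guv/, /si/, /dtu/, /giv/

/dfa.guv/ — σ1 onset /df/ (2C), coda /∅/ ok; σ2 onset /g/, coda /v/ ok → licit
/nub.bnvuv/ — violates constraint (iv): syllable 2 onset /bnv/ has 3 consonants (> 2) → illicit
/si/ — σ1 onset /s/, coda /∅/ ok → licit
/dtu/ — σ1 onset /dt/ (2C), coda /∅/ ok → licit
/giv/ — σ1 onset /g/, coda /v/ ok → licit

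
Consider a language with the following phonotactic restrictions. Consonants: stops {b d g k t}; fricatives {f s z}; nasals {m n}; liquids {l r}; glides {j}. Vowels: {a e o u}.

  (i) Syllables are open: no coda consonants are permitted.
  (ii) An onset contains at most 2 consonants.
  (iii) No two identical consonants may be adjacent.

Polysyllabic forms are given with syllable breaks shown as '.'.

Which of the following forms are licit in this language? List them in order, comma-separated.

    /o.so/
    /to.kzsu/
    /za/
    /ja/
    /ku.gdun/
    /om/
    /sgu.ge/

/o.so/, /za/, /ja/, /sgu.ge/

/o.so/ — σ1 onset /∅/, coda /∅/ ok; σ2 onset /s/, coda /∅/ ok → licit
/to.kzsu/ — violates constraint (ii): syllable 2 onset /kzs/ has 3 consonants (> 2) → illicit
/za/ — σ1 onset /z/, coda /∅/ ok → licit
/ja/ — σ1 onset /j/, coda /∅/ ok → licit
/ku.gdun/ — violates constraint (i): syllable 2 coda /n/ has 1 consonant (> 0) → illicit
/om/ — violates constraint (i): syllable 1 coda /m/ has 1 consonant (> 0) → illicit
/sgu.ge/ — σ1 onset /sg/ (2C), coda /∅/ ok; σ2 onset /g/, coda /∅/ ok → licit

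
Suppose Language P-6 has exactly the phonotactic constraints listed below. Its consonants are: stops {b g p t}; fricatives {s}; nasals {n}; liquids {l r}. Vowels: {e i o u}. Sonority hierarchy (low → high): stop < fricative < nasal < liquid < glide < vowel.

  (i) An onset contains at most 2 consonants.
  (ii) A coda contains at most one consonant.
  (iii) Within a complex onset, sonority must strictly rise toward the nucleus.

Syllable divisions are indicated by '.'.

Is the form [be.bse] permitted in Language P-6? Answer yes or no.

[be.bse] — σ1 onset /b/, coda /∅/ ok; σ2 onset /bs/ (1→2 rises), coda /∅/ ok → permitted

yes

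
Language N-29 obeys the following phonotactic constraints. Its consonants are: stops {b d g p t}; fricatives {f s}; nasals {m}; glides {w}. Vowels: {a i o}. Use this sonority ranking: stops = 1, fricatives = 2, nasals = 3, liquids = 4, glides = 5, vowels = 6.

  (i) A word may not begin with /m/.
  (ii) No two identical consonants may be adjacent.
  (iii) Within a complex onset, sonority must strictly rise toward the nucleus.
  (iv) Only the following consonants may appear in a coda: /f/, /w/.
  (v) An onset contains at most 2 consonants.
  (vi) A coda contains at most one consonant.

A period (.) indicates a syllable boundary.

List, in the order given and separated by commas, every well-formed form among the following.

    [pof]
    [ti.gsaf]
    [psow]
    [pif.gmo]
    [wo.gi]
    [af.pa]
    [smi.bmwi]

[pof] — σ1 onset /p/, coda /f/ ok → well-formed
[ti.gsaf] — σ1 onset /t/, coda /∅/ ok; σ2 onset /gs/ (1→2 rises), coda /f/ ok → well-formed
[psow] — σ1 onset /ps/ (1→2 rises), coda /w/ ok → well-formed
[pif.gmo] — σ1 onset /p/, coda /f/ ok; σ2 onset /gm/ (1→3 rises), coda /∅/ ok → well-formed
[wo.gi] — σ1 onset /w/, coda /∅/ ok; σ2 onset /g/, coda /∅/ ok → well-formed
[af.pa] — σ1 onset /∅/, coda /f/ ok; σ2 onset /p/, coda /∅/ ok → well-formed
[smi.bmwi] — violates constraint (v): syllable 2 onset /bmw/ has 3 consonants (> 2) → ill-formed

[pof], [ti.gsaf], [psow], [pif.gmo], [wo.gi], [af.pa]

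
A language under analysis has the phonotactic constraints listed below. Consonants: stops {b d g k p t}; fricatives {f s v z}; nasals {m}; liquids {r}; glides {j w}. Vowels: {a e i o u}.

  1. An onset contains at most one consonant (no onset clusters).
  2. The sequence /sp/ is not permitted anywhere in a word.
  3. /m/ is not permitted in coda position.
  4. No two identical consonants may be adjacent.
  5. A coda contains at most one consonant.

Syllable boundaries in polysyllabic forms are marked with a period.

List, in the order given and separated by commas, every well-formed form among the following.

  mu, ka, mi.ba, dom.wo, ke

mu — σ1 onset /m/, coda /∅/ ok → well-formed
ka — σ1 onset /k/, coda /∅/ ok → well-formed
mi.ba — σ1 onset /m/, coda /∅/ ok; σ2 onset /b/, coda /∅/ ok → well-formed
dom.wo — violates constraint 3: syllable 1 coda contains /m/ → ill-formed
ke — σ1 onset /k/, coda /∅/ ok → well-formed

mu, ka, mi.ba, ke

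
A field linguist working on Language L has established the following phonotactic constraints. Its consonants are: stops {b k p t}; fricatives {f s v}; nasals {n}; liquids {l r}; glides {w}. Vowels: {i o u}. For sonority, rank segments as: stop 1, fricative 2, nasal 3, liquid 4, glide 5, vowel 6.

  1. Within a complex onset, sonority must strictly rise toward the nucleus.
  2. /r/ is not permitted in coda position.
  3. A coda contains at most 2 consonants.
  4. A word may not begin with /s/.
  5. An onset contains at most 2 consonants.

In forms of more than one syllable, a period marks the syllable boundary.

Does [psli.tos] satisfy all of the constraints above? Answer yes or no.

no

[psli.tos] — violates constraint 5: syllable 1 onset /psl/ has 3 consonants (> 2) → phonotactically illegal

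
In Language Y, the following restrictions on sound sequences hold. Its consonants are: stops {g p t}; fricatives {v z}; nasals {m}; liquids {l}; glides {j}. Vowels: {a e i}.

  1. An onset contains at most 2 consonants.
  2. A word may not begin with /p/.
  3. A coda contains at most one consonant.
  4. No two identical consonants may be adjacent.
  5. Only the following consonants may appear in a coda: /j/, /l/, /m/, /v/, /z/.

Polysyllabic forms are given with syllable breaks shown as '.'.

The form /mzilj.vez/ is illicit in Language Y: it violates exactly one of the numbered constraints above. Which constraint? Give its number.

/mzilj.vez/: syllable 1 coda /lj/ has 2 consonants (> 1).
This is a violation of constraint 3: "A coda contains at most one consonant."
The remaining constraints (1, 2, 4, 5) are satisfied.

3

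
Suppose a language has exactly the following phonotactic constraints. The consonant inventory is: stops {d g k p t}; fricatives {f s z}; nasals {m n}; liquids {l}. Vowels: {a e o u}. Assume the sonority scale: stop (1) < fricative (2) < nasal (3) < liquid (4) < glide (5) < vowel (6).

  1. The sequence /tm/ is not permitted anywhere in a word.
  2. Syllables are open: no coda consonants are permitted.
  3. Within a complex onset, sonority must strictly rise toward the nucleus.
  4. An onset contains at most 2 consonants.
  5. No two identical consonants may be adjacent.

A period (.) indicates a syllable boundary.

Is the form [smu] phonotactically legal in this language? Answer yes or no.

yes

[smu] — σ1 onset /sm/ (2→3 rises), coda /∅/ ok → phonotactically legal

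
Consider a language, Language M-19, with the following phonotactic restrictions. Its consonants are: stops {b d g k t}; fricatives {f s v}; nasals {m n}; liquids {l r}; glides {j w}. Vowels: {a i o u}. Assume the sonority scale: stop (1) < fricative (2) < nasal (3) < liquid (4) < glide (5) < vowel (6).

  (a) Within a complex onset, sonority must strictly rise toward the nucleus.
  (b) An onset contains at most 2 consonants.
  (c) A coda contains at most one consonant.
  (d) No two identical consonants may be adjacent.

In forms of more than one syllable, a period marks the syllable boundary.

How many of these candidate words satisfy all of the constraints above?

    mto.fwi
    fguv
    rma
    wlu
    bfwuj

0

mto.fwi — violates constraint (a): syllable 1 onset /mt/: /m/ (nasal, 3) → /t/ (stop, 1) does not rise → not permitted
fguv — violates constraint (a): syllable 1 onset /fg/: /f/ (fricative, 2) → /g/ (stop, 1) does not rise → not permitted
rma — violates constraint (a): syllable 1 onset /rm/: /r/ (liquid, 4) → /m/ (nasal, 3) does not rise → not permitted
wlu — violates constraint (a): syllable 1 onset /wl/: /w/ (glide, 5) → /l/ (liquid, 4) does not rise → not permitted
bfwuj — violates constraint (b): syllable 1 onset /bfw/ has 3 consonants (> 2) → not permitted
No form is permitted → 0.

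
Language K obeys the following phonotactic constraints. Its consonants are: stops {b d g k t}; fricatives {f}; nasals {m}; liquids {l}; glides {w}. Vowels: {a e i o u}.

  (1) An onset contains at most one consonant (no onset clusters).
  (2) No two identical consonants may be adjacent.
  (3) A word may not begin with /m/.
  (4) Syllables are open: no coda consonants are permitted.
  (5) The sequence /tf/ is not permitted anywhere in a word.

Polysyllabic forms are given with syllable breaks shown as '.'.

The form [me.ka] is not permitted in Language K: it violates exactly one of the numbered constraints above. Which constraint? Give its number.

[me.ka]: word begins with /m/.
This is a violation of constraint 3: "A word may not begin with /m/."
The remaining constraints (1, 2, 4, 5) are satisfied.

3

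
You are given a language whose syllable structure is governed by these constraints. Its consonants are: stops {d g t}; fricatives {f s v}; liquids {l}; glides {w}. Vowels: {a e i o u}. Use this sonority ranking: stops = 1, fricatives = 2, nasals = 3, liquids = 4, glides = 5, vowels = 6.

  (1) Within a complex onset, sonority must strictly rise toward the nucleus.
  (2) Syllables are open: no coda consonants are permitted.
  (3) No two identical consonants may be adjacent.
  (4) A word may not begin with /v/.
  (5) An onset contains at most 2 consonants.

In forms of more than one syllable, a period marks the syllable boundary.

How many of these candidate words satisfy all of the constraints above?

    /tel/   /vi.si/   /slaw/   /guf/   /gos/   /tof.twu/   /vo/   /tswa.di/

0

/tel/ — violates constraint 2: syllable 1 coda /l/ has 1 consonant (> 0) → not permitted
/vi.si/ — violates constraint 4: word begins with /v/ → not permitted
/slaw/ — violates constraint 2: syllable 1 coda /w/ has 1 consonant (> 0) → not permitted
/guf/ — violates constraint 2: syllable 1 coda /f/ has 1 consonant (> 0) → not permitted
/gos/ — violates constraint 2: syllable 1 coda /s/ has 1 consonant (> 0) → not permitted
/tof.twu/ — violates constraint 2: syllable 1 coda /f/ has 1 consonant (> 0) → not permitted
/vo/ — violates constraint 4: word begins with /v/ → not permitted
/tswa.di/ — violates constraint 5: syllable 1 onset /tsw/ has 3 consonants (> 2) → not permitted
No form is permitted → 0.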